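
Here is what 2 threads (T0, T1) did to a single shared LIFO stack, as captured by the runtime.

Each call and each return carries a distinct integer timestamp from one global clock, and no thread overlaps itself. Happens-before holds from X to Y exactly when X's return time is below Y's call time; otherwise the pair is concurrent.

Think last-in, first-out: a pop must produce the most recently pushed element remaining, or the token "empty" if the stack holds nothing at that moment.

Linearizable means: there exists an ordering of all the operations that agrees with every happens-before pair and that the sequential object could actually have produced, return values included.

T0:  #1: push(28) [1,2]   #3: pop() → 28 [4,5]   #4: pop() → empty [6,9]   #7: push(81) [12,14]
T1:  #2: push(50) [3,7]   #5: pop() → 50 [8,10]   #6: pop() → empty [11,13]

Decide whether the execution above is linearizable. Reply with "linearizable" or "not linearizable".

a witness: #1, #3, #2, #5, #4, #6, #7
step 1: #1 push(28) — stack <28>
step 2: #3 pop() → 28 — stack <>
step 3: #2 push(50) — stack <50>
step 4: #5 pop() → 50 — stack <>
step 5: #4 pop() → empty — stack <>
step 6: #6 pop() → empty — stack <>
step 7: #7 push(81) — stack <81>

linearizable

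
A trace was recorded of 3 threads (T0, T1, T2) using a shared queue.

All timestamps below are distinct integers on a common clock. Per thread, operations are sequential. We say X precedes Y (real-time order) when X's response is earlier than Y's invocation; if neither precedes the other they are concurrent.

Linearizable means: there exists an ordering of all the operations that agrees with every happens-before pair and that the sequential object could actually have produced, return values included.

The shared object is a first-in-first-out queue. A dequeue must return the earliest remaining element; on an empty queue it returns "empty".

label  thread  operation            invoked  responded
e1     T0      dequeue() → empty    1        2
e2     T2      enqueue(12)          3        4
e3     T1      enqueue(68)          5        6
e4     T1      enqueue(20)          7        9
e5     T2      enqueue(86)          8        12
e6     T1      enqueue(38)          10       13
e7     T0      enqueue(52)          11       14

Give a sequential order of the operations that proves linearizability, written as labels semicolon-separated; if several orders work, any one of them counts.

1. e1 dequeue() → empty, leaving queue <>
2. e2 enqueue(12), leaving queue <12>
3. e3 enqueue(68), leaving queue <12,68>
4. e4 enqueue(20), leaving queue <12,68,20>
5. e5 enqueue(86), leaving queue <12,68,20,86>
6. e6 enqueue(38), leaving queue <12,68,20,86,38>
7. e7 enqueue(52), leaving queue <12,68,20,86,38,52>

e1; e2; e3; e4; e5; e6; e7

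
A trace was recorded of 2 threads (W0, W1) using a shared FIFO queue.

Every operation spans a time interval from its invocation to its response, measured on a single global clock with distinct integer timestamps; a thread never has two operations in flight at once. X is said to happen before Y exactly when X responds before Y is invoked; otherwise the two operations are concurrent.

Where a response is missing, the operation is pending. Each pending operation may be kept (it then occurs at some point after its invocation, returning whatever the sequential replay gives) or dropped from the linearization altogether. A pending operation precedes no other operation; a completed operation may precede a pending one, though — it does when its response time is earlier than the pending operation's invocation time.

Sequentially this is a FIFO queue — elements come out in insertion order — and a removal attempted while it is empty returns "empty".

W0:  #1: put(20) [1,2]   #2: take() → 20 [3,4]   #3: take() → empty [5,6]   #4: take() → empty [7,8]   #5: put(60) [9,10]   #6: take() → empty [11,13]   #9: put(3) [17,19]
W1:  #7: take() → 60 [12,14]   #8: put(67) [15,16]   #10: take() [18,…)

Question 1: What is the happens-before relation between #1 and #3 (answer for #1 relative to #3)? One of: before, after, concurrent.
before

#1 spans [1,2], #3 spans [5,6]
resp(#1)=2 < inv(#3)=5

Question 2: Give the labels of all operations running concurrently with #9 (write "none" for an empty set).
#10

#9 spans [17,19]; an op avoiding the whole window 17..19 is ordered, any other is concurrent
#1 [1,2]: before
#2 [3,4]: before
#3 [5,6]: before
#4 [7,8]: before
#5 [9,10]: before
#6 [11,13]: before
#7 [12,14]: before
#8 [15,16]: before
#10 [18,…): concurrent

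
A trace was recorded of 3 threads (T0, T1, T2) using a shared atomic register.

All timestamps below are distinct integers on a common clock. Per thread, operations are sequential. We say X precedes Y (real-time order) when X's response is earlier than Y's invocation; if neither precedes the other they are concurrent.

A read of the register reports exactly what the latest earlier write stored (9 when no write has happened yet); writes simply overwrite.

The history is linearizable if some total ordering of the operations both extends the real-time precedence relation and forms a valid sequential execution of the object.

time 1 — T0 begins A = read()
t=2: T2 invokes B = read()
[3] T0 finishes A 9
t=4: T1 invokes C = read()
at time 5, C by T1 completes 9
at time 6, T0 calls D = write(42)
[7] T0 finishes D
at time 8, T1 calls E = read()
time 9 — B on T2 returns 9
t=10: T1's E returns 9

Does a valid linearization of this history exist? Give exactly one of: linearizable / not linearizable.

prefix check: 1..9 passes, 1..10 fails once E's time-10 response joins
every one of the 5 real-time-consistent orders over 5 completed atomic register ops fails the sequential spec
for example A, B, C, D, E fails at step 5: E read() → 9 is not legal there
for example A, C, B, D, E fails at step 5: E read() → 9 is not legal there

not linearizable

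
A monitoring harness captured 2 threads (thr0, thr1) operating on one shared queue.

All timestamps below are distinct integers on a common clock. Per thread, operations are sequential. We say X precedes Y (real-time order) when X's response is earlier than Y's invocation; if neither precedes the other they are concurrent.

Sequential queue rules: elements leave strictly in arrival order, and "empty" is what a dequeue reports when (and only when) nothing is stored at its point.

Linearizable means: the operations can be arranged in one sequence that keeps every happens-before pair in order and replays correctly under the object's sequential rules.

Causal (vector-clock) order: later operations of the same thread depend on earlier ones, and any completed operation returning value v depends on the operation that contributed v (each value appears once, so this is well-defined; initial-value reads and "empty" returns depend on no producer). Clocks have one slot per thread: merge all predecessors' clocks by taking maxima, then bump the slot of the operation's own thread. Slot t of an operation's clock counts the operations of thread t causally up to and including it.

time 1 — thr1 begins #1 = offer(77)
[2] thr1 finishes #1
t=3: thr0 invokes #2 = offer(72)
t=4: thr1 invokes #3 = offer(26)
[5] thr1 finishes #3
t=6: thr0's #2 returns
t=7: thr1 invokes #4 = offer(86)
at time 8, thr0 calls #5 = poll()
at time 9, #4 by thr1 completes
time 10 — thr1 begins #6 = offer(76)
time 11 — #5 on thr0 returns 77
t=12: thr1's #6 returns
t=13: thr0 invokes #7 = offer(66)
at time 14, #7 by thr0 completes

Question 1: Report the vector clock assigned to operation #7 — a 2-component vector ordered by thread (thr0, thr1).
(3, 1)

VC(#1, invoked at 1): no causal predecessors; +1 on thr1 → (0, 1)
VC(#2, invoked at 3): no causal predecessors; +1 on thr0 → (1, 0)
invoked at 4, #3 merges VC(#1)=(0, 1) and bumps thr1's slot → (0, 2)
invoked at 7, #4 merges VC(#3)=(0, 2) and bumps thr1's slot → (0, 3)
invoked at 8, #5 merges VC(#1)=(0, 1), VC(#2)=(1, 0) and bumps thr0's slot → (2, 1)
invoked at 10, #6 merges VC(#4)=(0, 3) and bumps thr1's slot → (0, 4)
invoked at 13, #7 merges VC(#5)=(2, 1) and bumps thr0's slot → (3, 1)
target: VC(#7) = (3, 1)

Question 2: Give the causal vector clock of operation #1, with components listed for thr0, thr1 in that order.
(0, 1)

#1 (invocation 1): nothing precedes it; thr1's component alone gives (0, 1)
#2 (invocation 3): nothing precedes it; thr0's component alone gives (1, 0)
VC(#3, invoked at 4): max of VC(#1)=(0, 1), then +1 on thread thr1 → (0, 2)
VC(#4, invoked at 7): max of VC(#3)=(0, 2), then +1 on thread thr1 → (0, 3)
VC(#5, invoked at 8): max of VC(#1)=(0, 1), VC(#2)=(1, 0), then +1 on thread thr0 → (2, 1)
VC(#6, invoked at 10): max of VC(#4)=(0, 3), then +1 on thread thr1 → (0, 4)
VC(#7, invoked at 13): max of VC(#5)=(2, 1), then +1 on thread thr0 → (3, 1)
target: VC(#1) = (0, 1)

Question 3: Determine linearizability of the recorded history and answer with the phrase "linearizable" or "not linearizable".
linearizable

witness order: #1, #2, #3, #4, #5, #6, #7
step 1: #1 offer(77) — queue <77>
step 2: #2 offer(72) — queue <77,72>
step 3: #3 offer(26) — queue <77,72,26>
step 4: #4 offer(86) — queue <77,72,26,86>
step 5: #5 poll() → 77 — queue <72,26,86>
step 6: #6 offer(76) — queue <72,26,86,76>
step 7: #7 offer(66) — queue <72,26,86,76,66>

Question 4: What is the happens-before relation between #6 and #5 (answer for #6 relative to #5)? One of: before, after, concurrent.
concurrent

#6 spans [10,12], #5 spans [8,11]
the intervals overlap in both directions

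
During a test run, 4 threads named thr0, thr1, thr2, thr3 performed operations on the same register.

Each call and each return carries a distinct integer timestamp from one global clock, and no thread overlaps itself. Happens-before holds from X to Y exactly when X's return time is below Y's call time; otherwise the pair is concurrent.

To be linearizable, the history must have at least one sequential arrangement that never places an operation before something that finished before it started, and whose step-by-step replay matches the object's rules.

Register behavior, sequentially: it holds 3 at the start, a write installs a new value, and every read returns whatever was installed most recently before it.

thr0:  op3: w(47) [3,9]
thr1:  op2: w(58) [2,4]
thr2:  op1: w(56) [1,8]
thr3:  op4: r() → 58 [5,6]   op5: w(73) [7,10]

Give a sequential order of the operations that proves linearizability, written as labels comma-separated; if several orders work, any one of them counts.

op1, op2, op4, op3, op5

step 1: op1 w(56) — value 56
step 2: op2 w(58) — value 58
step 3: op4 r() → 58 — value 58
step 4: op3 w(47) — value 47
step 5: op5 w(73) — value 73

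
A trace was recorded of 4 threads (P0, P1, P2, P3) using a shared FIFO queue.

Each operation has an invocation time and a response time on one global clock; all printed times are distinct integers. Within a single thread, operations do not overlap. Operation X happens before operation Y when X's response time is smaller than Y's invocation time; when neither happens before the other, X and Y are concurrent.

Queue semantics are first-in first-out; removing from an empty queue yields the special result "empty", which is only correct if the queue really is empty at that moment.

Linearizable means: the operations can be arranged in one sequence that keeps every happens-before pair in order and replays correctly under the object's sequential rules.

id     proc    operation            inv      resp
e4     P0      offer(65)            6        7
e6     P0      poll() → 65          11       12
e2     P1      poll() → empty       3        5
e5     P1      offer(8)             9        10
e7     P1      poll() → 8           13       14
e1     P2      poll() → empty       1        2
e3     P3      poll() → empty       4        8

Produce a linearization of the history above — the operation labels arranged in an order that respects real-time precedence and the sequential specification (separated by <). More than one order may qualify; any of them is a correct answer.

e1 < e2 < e3 < e4 < e5 < e6 < e7

1. e1 poll() → empty, leaving queue <>
2. e2 poll() → empty, leaving queue <>
3. e3 poll() → empty, leaving queue <>
4. e4 offer(65), leaving queue <65>
5. e5 offer(8), leaving queue <65,8>
6. e6 poll() → 65, leaving queue <8>
7. e7 poll() → 8, leaving queue <>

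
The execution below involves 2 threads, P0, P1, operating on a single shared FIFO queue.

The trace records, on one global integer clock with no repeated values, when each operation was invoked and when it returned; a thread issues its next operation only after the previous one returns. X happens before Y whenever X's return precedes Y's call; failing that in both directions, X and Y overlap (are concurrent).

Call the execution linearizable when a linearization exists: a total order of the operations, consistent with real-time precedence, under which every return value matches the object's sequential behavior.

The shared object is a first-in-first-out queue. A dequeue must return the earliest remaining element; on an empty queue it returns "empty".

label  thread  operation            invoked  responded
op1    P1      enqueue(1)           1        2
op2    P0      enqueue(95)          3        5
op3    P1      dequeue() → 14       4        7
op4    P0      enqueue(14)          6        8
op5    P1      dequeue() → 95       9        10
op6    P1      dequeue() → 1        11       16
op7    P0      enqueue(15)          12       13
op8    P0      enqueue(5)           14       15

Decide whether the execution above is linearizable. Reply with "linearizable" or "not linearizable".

not linearizable

prefix check: 1..6 passes, 1..7 fails once op3's time-7 response joins
checked exhaustively: 2 real-time-consistent orders of 3 completed operations, zero legal FIFO queue replays
no escape via the 1 pending operation (op4): every completion choice fails
e.g. op1, op2, op3 (pending dropped): illegal at step 3, since op3 dequeue() → 14 cannot apply there
e.g. op1, op3, op2 (pending dropped): illegal at step 2, since op3 dequeue() → 14 cannot apply there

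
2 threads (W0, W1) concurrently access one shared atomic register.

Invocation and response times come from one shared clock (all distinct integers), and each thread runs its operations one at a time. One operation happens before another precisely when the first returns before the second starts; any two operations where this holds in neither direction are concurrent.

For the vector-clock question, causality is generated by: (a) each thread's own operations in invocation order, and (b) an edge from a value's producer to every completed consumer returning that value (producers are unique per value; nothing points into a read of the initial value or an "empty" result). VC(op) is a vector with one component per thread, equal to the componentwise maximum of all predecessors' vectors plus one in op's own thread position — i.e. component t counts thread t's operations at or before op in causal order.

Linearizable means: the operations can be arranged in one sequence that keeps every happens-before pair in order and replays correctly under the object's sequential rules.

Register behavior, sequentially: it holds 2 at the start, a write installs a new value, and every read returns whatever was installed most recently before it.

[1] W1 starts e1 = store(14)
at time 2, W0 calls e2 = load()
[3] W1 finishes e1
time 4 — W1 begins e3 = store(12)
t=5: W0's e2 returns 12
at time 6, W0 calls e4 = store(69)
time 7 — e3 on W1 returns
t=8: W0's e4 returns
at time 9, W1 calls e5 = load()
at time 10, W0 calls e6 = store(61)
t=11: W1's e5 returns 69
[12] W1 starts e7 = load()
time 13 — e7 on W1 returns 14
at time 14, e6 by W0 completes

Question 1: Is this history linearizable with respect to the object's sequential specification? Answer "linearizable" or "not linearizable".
not linearizable

already the first 13 events (up to e7's response at time 13) admit no linearization; the first 12 still do
the 6 completed operations admit 5 real-time orders; each fails the atomic register replay
every completion of the 1 pending operation (e6) was checked; none linearizes
one such order, e1, e2, e3, e4, e5, e7 (pending dropped), breaks at step 2 where e2 load() → 12 is illegal
one such order, e1, e2, e4, e3, e5, e7 (pending dropped), breaks at step 2 where e2 load() → 12 is illegal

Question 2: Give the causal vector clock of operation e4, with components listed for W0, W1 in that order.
(2, 2)

root op e1, invoked 1: fresh clock plus W1's own tick → (0, 1)
from VC(e1)=(0, 1), e3 (invoked 4) maxes components and bumps W1 → (0, 2)
from VC(e3)=(0, 2), e2 (invoked 2) maxes components and bumps W0 → (1, 2)
from VC(e2)=(1, 2), e4 (invoked 6) maxes components and bumps W0 → (2, 2)
from VC(e3)=(0, 2), VC(e4)=(2, 2), e5 (invoked 9) maxes components and bumps W1 → (2, 3)
from VC(e4)=(2, 2), e6 (invoked 10) maxes components and bumps W0 → (3, 2)
from VC(e1)=(0, 1), VC(e5)=(2, 3), e7 (invoked 12) maxes components and bumps W1 → (2, 4)
target: VC(e4) = (2, 2)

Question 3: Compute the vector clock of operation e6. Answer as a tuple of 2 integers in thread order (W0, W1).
(3, 2)

VC(e1, invoked at 1): no causal predecessors; +1 on W1 → (0, 1)
e3, invoked 4, takes VC(e1)=(0, 1) under max, adds 1 for W1 → (0, 2)
e2, invoked 2, takes VC(e3)=(0, 2) under max, adds 1 for W0 → (1, 2)
e4, invoked 6, takes VC(e2)=(1, 2) under max, adds 1 for W0 → (2, 2)
e5, invoked 9, takes VC(e3)=(0, 2), VC(e4)=(2, 2) under max, adds 1 for W1 → (2, 3)
e6, invoked 10, takes VC(e4)=(2, 2) under max, adds 1 for W0 → (3, 2)
e7, invoked 12, takes VC(e1)=(0, 1), VC(e5)=(2, 3) under max, adds 1 for W1 → (2, 4)
target: VC(e6) = (3, 2)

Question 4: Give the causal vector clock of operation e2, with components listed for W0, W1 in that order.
(1, 2)

e1 (invocation 1): nothing precedes it; W1's component alone gives (0, 1)
merge at e3 (invoked 4): VC(e1)=(0, 1), own-thread bump on W1 → (0, 2)
merge at e2 (invoked 2): VC(e3)=(0, 2), own-thread bump on W0 → (1, 2)
merge at e4 (invoked 6): VC(e2)=(1, 2), own-thread bump on W0 → (2, 2)
merge at e5 (invoked 9): VC(e3)=(0, 2), VC(e4)=(2, 2), own-thread bump on W1 → (2, 3)
merge at e6 (invoked 10): VC(e4)=(2, 2), own-thread bump on W0 → (3, 2)
merge at e7 (invoked 12): VC(e1)=(0, 1), VC(e5)=(2, 3), own-thread bump on W1 → (2, 4)
target: VC(e2) = (1, 2)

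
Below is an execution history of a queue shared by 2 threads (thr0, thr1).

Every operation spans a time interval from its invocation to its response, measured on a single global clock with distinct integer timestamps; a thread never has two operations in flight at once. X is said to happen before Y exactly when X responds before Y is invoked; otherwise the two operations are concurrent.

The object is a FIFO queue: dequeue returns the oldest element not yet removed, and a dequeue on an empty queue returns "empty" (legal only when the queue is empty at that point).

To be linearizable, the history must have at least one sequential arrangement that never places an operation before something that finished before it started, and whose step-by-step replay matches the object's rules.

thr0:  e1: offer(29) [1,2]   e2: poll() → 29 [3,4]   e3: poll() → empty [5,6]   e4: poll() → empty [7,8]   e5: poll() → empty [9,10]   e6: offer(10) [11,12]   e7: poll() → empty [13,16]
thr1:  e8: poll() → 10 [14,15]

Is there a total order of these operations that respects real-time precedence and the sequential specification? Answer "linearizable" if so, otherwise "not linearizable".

a witness: e1, e2, e3, e4, e5, e6, e8, e7
1. e1 offer(29), leaving queue <29>
2. e2 poll() → 29, leaving queue <>
3. e3 poll() → empty, leaving queue <>
4. e4 poll() → empty, leaving queue <>
5. e5 poll() → empty, leaving queue <>
6. e6 offer(10), leaving queue <10>
7. e8 poll() → 10, leaving queue <>
8. e7 poll() → empty, leaving queue <>

linearizable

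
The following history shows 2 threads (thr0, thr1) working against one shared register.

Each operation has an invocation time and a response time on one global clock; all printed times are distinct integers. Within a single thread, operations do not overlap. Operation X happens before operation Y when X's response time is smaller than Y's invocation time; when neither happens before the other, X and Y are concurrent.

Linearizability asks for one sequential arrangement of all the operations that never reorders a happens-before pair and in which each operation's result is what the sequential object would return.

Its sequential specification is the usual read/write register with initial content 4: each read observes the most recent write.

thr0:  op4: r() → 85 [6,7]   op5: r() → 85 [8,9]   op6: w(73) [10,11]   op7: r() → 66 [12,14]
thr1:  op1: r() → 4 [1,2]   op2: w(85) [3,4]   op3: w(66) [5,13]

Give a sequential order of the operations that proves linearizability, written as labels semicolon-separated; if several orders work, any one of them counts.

op1; op2; op4; op5; op6; op3; op7

1. op1 r() → 4, leaving value 4
2. op2 w(85), leaving value 85
3. op4 r() → 85, leaving value 85
4. op5 r() → 85, leaving value 85
5. op6 w(73), leaving value 73
6. op3 w(66), leaving value 66
7. op7 r() → 66, leaving value 66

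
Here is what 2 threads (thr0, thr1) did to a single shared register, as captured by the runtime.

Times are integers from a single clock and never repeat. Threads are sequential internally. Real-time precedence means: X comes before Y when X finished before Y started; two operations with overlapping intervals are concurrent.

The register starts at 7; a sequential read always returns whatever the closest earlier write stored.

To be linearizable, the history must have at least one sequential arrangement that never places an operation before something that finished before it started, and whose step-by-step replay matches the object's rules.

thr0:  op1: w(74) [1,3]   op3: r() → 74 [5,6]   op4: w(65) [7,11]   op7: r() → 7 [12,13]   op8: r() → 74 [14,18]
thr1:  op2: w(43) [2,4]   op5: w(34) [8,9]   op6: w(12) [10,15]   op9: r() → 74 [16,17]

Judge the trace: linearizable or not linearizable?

not linearizable

the violation lands at event 13, op7's response at time 13: events 1..12 linearize, events 1..13 do not
the 6 completed operations admit 4 real-time orders; each fails the register replay
completion choices over the 1 pending operation (op6) were checked; none helps
for example op1, op2, op3, op4, op5, op7 (pending dropped) fails at step 3: op3 r() → 74 is not legal there
for example op1, op2, op3, op5, op4, op7 (pending dropped) fails at step 3: op3 r() → 74 is not legal there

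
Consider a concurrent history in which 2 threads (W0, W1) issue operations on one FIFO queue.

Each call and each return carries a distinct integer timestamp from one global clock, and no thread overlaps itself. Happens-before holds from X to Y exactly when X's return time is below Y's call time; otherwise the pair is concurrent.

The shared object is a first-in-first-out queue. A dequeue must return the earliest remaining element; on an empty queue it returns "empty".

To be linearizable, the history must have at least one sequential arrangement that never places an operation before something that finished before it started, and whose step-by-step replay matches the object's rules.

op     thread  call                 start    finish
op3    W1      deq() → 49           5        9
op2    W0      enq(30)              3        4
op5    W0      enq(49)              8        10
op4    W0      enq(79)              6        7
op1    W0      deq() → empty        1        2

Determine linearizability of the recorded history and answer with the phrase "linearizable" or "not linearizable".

already the first 9 events (up to op3's response at time 9) admit no linearization; the first 8 still do
the 4 completed operations admit 2 real-time orders; each fails the FIFO queue replay
completion choices over the 1 pending operation (op5) were checked; none helps
for example op1, op2, op3, op4 (pending dropped) fails at step 3: op3 deq() → 49 is not legal there
for example op1, op2, op4, op3 (pending dropped) fails at step 4: op3 deq() → 49 is not legal there

not linearizable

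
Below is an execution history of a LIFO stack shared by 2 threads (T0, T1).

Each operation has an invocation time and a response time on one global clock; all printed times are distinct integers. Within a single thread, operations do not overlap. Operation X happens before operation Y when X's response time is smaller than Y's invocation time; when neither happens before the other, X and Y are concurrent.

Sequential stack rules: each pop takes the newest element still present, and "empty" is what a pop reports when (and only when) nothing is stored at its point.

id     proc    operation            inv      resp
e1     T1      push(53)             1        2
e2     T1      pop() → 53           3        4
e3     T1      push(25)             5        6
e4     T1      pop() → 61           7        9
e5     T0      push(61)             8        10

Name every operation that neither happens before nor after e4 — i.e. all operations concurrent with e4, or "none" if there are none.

e5

concurrent with e4 ([7,9]): every op whose interval crosses 7..9
e1 [1,2]: before
e2 [3,4]: before
e3 [5,6]: before
e5 [8,10]: concurrent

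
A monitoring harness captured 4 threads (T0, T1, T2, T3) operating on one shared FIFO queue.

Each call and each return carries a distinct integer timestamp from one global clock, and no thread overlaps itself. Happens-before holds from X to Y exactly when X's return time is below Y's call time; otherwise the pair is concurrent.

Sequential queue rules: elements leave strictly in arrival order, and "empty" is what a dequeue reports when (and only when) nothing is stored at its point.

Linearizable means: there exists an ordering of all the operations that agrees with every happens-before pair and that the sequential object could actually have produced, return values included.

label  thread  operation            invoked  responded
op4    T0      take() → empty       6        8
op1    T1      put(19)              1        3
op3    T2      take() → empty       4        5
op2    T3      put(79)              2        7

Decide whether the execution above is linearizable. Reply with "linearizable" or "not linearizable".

not linearizable

already the first 5 events (up to op3's response at time 5) admit no linearization; the first 4 still do
the sole real-time-consistent order of 2 completed operations fails the FIFO queue replay
include/drop combinations of the 1 pending operation (op2) were all tried; none helps
sample order op1, op3 (pending dropped) stalls at step 2 — op3 take() → empty has no legal effect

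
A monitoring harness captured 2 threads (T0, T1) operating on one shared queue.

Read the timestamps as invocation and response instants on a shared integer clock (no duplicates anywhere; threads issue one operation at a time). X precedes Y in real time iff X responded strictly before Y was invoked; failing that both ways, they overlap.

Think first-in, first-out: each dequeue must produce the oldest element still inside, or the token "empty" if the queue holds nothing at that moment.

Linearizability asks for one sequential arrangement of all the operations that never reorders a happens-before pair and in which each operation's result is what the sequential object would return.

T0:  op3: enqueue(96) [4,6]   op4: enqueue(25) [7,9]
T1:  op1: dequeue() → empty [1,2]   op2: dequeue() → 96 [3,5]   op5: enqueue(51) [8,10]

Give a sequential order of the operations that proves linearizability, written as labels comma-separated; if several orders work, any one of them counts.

after step 1 (op1 dequeue() → empty): queue <>
after step 2 (op3 enqueue(96)): queue <96>
after step 3 (op2 dequeue() → 96): queue <>
after step 4 (op4 enqueue(25)): queue <25>
after step 5 (op5 enqueue(51)): queue <25,51>

op1, op3, op2, op4, op5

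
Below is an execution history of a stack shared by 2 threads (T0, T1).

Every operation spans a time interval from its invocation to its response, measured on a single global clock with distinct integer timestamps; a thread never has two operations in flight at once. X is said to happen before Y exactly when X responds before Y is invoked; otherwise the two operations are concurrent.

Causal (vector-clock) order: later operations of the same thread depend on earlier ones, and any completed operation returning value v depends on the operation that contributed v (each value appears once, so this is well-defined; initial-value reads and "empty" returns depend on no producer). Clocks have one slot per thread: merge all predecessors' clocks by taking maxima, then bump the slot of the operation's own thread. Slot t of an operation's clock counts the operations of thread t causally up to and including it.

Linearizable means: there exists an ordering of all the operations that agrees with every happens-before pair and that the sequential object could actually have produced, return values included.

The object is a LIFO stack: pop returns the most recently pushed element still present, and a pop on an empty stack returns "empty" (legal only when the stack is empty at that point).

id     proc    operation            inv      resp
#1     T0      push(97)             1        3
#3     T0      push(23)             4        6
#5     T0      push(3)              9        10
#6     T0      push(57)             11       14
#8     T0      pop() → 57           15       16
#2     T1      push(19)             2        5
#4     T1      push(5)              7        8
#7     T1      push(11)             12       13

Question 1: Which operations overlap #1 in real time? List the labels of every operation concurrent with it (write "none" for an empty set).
Answer: #2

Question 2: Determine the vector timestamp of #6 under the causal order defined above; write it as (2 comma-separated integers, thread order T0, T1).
Answer: (4, 0)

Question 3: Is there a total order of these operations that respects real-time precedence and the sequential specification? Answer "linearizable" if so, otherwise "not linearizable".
linearizable

one valid linearization: #1, #2, #3, #4, #5, #7, #6, #8
step 1: #1 push(97) — stack <97>
step 2: #2 push(19) — stack <97,19>
step 3: #3 push(23) — stack <97,19,23>
step 4: #4 push(5) — stack <97,19,23,5>
step 5: #5 push(3) — stack <97,19,23,5,3>
step 6: #7 push(11) — stack <97,19,23,5,3,11>
step 7: #6 push(57) — stack <97,19,23,5,3,11,57>
step 8: #8 pop() → 57 — stack <97,19,23,5,3,11>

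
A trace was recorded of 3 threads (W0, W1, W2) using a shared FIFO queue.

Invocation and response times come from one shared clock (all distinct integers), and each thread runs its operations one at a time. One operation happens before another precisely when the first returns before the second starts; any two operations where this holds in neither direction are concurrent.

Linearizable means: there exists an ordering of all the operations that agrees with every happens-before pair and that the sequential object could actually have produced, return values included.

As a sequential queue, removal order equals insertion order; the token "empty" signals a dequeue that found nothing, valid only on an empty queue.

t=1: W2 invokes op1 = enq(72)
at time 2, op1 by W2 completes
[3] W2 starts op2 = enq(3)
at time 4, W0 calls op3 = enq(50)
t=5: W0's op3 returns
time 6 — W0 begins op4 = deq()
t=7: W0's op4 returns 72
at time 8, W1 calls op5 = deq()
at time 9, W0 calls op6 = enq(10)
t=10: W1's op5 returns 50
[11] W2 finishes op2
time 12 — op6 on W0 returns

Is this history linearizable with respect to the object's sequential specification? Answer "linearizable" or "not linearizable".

one valid linearization: op1, op3, op2, op4, op5, op6
after step 1 (op1 enq(72)): queue <72>
after step 2 (op3 enq(50)): queue <72,50>
after step 3 (op2 enq(3)): queue <72,50,3>
after step 4 (op4 deq() → 72): queue <50,3>
after step 5 (op5 deq() → 50): queue <3>
after step 6 (op6 enq(10)): queue <3,10>

linearizable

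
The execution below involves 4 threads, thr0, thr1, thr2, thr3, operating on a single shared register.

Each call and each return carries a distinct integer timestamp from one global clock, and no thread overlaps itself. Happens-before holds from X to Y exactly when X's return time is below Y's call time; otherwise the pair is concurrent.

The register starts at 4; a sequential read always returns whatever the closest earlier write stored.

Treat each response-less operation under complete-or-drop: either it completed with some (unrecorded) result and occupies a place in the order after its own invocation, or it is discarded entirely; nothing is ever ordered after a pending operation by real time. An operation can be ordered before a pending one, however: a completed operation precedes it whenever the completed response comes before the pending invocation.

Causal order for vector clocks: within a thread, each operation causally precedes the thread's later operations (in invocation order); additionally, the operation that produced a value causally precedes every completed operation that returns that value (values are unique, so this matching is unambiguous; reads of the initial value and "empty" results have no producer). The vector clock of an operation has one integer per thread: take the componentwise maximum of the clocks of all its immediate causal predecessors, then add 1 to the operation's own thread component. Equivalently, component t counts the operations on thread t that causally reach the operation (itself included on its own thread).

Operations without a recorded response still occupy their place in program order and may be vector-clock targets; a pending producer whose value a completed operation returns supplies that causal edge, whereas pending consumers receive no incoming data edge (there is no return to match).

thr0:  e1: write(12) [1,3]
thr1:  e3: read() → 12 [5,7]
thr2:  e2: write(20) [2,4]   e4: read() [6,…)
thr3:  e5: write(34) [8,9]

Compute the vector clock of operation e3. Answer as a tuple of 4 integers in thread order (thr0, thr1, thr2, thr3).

invoked at 8, e5 has no predecessors; its own thr3 bump gives (0, 0, 0, 1)
invoked at 2, e2 has no predecessors; its own thr2 bump gives (0, 0, 1, 0)
invoked at 1, e1 has no predecessors; its own thr0 bump gives (1, 0, 0, 0)
merge at e4 (invoked 6): VC(e2)=(0, 0, 1, 0), own-thread bump on thr2 → (0, 0, 2, 0)
merge at e3 (invoked 5): VC(e1)=(1, 0, 0, 0), own-thread bump on thr1 → (1, 1, 0, 0)
target: VC(e3) = (1, 1, 0, 0)

(1, 1, 0, 0)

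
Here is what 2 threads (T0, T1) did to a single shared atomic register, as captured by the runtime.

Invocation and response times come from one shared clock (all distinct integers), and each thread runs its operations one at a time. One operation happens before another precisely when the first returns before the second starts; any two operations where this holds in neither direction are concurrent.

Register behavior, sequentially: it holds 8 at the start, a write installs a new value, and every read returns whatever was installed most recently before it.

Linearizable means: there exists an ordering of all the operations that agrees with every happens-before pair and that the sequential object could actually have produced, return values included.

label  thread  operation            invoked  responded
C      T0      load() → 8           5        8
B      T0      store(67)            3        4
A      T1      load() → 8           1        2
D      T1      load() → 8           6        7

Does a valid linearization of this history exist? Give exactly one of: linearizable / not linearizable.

not linearizable

the violation lands at event 7, D's response at time 7: events 1..6 linearize, events 1..7 do not
exactly one order of the 3 completed ops respects real time; the atomic register replay fails
no escape via the 1 pending operation (C): every completion choice fails
sample order A, B, D (pending dropped) stalls at step 3 — D load() → 8 has no legal effect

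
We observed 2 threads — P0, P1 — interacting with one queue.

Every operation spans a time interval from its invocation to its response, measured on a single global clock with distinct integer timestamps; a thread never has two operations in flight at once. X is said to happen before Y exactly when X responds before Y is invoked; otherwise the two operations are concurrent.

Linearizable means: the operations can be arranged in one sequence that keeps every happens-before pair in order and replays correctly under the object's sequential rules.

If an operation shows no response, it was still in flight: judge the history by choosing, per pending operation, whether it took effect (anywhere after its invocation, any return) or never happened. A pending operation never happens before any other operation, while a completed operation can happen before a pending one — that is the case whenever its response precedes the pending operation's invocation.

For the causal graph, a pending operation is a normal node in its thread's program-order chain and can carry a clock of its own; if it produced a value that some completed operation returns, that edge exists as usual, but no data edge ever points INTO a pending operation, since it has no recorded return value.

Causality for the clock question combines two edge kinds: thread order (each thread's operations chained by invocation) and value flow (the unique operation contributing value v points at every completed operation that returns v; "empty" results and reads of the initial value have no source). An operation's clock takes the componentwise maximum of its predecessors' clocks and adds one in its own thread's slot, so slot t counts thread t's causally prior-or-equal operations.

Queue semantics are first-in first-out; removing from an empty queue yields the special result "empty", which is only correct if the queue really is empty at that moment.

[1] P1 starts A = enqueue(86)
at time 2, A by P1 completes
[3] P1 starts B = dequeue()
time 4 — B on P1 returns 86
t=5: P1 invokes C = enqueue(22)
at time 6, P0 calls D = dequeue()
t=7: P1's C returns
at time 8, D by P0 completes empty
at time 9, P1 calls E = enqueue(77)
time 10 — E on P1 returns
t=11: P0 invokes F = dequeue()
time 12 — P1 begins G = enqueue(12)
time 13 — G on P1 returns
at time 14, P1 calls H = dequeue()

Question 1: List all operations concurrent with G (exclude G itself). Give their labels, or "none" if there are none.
F

G spans [12,13]; an op avoiding the whole window 12..13 is ordered, any other is concurrent
A [1,2]: before
B [3,4]: before
C [5,7]: before
D [6,8]: before
E [9,10]: before
F [11,…): concurrent
H [14,…): after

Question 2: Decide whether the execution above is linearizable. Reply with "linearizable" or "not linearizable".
linearizable

a witness: A, B, D, C, E, F, G
step 1: A enqueue(86) — queue <86>
step 2: B dequeue() → 86 — queue <>
step 3: D dequeue() → empty — queue <>
step 4: C enqueue(22) — queue <22>
step 5: E enqueue(77) — queue <22,77>
step 6: F dequeue() (pending, included) — queue <77>
step 7: G enqueue(12) — queue <77,12>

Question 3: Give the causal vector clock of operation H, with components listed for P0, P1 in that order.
(0, 6)

invoked at 1, A has no predecessors; its own P1 bump gives (0, 1)
invoked at 6, D has no predecessors; its own P0 bump gives (1, 0)
B, invoked 3, takes VC(A)=(0, 1) under max, adds 1 for P1 → (0, 2)
F, invoked 11, takes VC(D)=(1, 0) under max, adds 1 for P0 → (2, 0)
C, invoked 5, takes VC(B)=(0, 2) under max, adds 1 for P1 → (0, 3)
E, invoked 9, takes VC(C)=(0, 3) under max, adds 1 for P1 → (0, 4)
G, invoked 12, takes VC(E)=(0, 4) under max, adds 1 for P1 → (0, 5)
H, invoked 14, takes VC(G)=(0, 5) under max, adds 1 for P1 → (0, 6)
target: VC(H) = (0, 6)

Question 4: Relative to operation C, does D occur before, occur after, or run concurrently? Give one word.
concurrent

D spans [6,8], C spans [5,7]
the intervals overlap in both directions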